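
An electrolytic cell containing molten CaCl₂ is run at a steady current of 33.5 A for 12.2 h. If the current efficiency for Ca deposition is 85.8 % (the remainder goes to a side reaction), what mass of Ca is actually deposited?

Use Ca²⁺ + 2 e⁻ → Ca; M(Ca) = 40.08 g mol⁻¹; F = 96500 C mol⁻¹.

Q = I·t = 33.50 × 43920 = 1471000 C.
n(e⁻) = 1471000/96500 = 15.25 mol; theoretically n(Ca) = 15.25/2 = 7.623 mol, m_theo = 305.5 g.
At 85.8 % efficiency, m_actual = 0.858 × 305.5 = 262 g.

262 g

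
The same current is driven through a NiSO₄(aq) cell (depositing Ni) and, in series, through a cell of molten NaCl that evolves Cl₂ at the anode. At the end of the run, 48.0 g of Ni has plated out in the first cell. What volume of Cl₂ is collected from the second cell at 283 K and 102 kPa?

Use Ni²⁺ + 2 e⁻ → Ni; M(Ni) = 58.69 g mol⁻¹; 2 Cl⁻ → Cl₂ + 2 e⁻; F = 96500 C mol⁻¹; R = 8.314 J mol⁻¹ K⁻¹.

n(Ni) = 48.0 / 58.69 = 0.8179 mol, so n(e⁻) = 2 × 0.8179 = 1.636 mol.
The cells are in series, so the same 1.636 mol of electrons passes through the second cell.
2 Cl⁻ → Cl₂ + 2 e⁻ — 2 mol e⁻ per mol Cl₂, so n(Cl₂) = 1.636/2 = 0.8179 mol.
V = nRT/P = (0.8179 × 8.314 × 283) / (102 × 10³) = 0.0189 m³ = 18.9 L.

18.9 L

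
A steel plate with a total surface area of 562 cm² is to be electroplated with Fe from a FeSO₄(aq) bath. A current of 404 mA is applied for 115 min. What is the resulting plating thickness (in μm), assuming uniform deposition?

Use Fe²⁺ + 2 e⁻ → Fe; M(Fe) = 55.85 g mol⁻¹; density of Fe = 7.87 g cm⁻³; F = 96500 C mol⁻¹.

1.82 μm

Q = I·t = 0.4040 × 6900.0 = 2788 C; n(e⁻) = 0.02889 mol.
n(Fe) = n(e⁻)/2 = 0.01444 mol, so m = 0.01444 × 55.85 = 0.8067 g.
Volume = m/ρ = 0.8067 / 7.87 = 0.1025 cm³.
Thickness = V/A = 0.1025 / 562 = 1.82 × 10⁻⁴ cm = 1.82 μm.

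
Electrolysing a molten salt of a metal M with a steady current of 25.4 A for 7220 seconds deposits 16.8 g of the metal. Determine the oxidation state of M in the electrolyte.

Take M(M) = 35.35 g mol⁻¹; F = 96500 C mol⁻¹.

+4

Q = I·t = 25.40 A × 7220.0 s = 183400 C, so n(e⁻) = 183400/96500 = 1.900 mol.
n(M) deposited = 16.8 / 35.35 = 0.4752 mol.
Electrons per atom = n(e⁻)/n(M) = 1.900 / 0.4752 = 4.00 ≈ 4, so the ion is M⁴⁺.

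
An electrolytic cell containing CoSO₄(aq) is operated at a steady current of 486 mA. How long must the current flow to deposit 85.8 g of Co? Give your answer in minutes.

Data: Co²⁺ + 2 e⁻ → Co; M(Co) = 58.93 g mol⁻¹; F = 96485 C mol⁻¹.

n(Co) = m/M = 85.8 / 58.93 = 1.456 mol.
Each Co atom requires 2 electrons, so n(e⁻) = 2 × 1.456 = 2.912 mol.
Q = n(e⁻)·F = 2.912 × 96485 = 281000 C.
t = Q/I = 281000 / 0.4860 A = 578100 s = 9640 min.

9640 min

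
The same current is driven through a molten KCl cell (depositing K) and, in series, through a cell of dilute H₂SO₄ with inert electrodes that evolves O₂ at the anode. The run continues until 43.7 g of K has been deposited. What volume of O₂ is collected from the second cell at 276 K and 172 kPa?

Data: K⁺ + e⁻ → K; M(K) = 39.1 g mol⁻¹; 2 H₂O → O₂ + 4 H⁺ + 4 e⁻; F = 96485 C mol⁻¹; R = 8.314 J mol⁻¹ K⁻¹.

n(K) = 43.7 / 39.1 = 1.118 mol, so n(e⁻) = 1 × 1.118 = 1.118 mol.
The cells are in series, so the same 1.118 mol of electrons passes through the second cell.
2 H₂O → O₂ + 4 H⁺ + 4 e⁻ — 4 mol e⁻ per mol O₂, so n(O₂) = 1.118/4 = 0.2794 mol.
V = nRT/P = (0.2794 × 8.314 × 276) / (172 × 10³) = 0.00373 m³ = 3.73 L.

3.73 L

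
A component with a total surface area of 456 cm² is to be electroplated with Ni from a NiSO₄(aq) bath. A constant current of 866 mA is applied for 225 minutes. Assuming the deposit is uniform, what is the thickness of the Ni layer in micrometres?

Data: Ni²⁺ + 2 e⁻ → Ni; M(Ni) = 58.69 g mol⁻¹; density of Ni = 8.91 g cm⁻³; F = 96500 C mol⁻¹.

8.75 μm

Q = I·t = 0.8660 × 13500 = 11690 C; n(e⁻) = 0.1212 mol.
n(Ni) = n(e⁻)/2 = 0.06058 mol, so m = 0.06058 × 58.69 = 3.555 g.
Volume = m/ρ = 3.555 / 8.91 = 0.3990 cm³.
Thickness = V/A = 0.3990 / 456 = 8.75 × 10⁻⁴ cm = 8.75 μm.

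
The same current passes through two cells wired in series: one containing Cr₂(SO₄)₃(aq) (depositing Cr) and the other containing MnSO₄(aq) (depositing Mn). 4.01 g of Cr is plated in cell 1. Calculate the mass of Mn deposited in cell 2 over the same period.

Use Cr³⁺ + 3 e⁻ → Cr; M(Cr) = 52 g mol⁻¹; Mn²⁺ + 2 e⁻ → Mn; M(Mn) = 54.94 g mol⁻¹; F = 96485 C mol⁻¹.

n(Cr) = 4.01 / 52 = 0.07712 mol.
Since Cr³⁺ + 3 e⁻ → Cr, n(e⁻) passed = 3 × 0.07712 = 0.2313 mol.
Cells in series carry the same charge, so the same 0.2313 mol of electrons passes through cell 2.
Mn²⁺ + 2 e⁻ → Mn, so n(Mn) = 0.2313 / 2 = 0.1157 mol.
m(Mn) = 0.1157 × 54.94 = 6.36 g.

6.36 g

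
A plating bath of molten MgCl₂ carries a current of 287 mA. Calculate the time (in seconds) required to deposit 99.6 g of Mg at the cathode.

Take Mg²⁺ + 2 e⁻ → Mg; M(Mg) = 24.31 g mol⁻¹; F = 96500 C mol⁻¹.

n(Mg) = m/M = 99.6 / 24.31 = 4.097 mol.
Each Mg atom requires 2 electrons, so n(e⁻) = 2 × 4.097 = 8.194 mol.
Q = n(e⁻)·F = 8.194 × 96500 = 790700 C.
t = Q/I = 790700 / 0.2870 A = 2755000 s.

2.76 × 10⁶ s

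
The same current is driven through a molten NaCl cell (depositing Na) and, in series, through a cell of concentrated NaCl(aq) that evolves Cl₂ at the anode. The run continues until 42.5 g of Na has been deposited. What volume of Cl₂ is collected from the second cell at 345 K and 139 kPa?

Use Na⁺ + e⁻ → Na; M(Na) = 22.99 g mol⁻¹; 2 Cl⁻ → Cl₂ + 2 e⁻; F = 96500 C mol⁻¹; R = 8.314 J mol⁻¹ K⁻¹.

19.1 L

n(Na) = 42.5 / 22.99 = 1.849 mol, so n(e⁻) = 1 × 1.849 = 1.849 mol.
The cells are in series, so the same 1.849 mol of electrons passes through the second cell.
2 Cl⁻ → Cl₂ + 2 e⁻ — 2 mol e⁻ per mol Cl₂, so n(Cl₂) = 1.849/2 = 0.9243 mol.
V = nRT/P = (0.9243 × 8.314 × 345) / (139 × 10³) = 0.0191 m³ = 19.1 L.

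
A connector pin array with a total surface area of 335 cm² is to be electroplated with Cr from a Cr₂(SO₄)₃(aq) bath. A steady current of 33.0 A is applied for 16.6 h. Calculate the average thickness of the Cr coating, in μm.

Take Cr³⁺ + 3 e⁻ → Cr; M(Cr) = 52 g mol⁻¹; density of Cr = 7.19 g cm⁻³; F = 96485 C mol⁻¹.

1470 μm

Q = I·t = 33.00 × 59760 = 1972000 C; n(e⁻) = 20.44 mol.
n(Cr) = n(e⁻)/3 = 6.813 mol, so m = 6.813 × 52 = 354.3 g.
Volume = m/ρ = 354.3 / 7.19 = 49.27 cm³.
Thickness = V/A = 49.27 / 335 = 0.147 cm = 1470 μm.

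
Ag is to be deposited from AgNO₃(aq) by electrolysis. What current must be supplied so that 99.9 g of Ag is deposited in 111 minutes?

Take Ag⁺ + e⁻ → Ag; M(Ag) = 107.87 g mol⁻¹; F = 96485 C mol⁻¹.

n(Ag) = 99.9 / 107.87 = 0.9261 mol.
n(e⁻) = 1 × 0.9261 = 0.9261 mol.
Q = n(e⁻)·F = 0.9261 × 96485 = 89360 C.
I = Q/t = 89360 / 6660.0 s = 13.4 A.

13.4 A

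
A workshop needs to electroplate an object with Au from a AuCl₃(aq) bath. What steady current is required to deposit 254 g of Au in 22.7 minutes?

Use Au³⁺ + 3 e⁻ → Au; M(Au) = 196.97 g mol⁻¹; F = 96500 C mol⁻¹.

274 A

n(Au) = 254 / 196.97 = 1.290 mol.
n(e⁻) = 3 × 1.290 = 3.869 mol.
Q = n(e⁻)·F = 3.869 × 96500 = 373300 C.
I = Q/t = 373300 / 1362.0 s = 274 A.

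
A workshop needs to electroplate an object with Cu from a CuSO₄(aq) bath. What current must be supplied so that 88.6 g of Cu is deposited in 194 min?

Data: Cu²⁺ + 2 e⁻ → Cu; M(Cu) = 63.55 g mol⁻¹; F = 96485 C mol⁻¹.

23.1 A

n(Cu) = 88.6 / 63.55 = 1.394 mol.
n(e⁻) = 2 × 1.394 = 2.788 mol.
Q = n(e⁻)·F = 2.788 × 96485 = 269000 C.
I = Q/t = 269000 / 11640 s = 23.1 A.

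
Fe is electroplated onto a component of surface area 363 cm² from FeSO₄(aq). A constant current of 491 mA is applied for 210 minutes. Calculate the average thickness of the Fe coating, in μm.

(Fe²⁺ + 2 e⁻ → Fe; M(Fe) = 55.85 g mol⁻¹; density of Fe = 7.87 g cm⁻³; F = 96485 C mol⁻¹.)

6.27 μm

Q = I·t = 0.4910 × 12600 = 6187 C; n(e⁻) = 0.06412 mol.
n(Fe) = n(e⁻)/2 = 0.03206 mol, so m = 0.03206 × 55.85 = 1.791 g.
Volume = m/ρ = 1.791 / 7.87 = 0.2275 cm³.
Thickness = V/A = 0.2275 / 363 = 6.27 × 10⁻⁴ cm = 6.27 μm.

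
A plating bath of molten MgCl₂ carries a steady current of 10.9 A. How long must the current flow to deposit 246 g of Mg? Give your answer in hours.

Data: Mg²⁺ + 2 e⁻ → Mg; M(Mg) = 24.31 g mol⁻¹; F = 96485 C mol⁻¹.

n(Mg) = m/M = 246 / 24.31 = 10.12 mol.
Each Mg atom requires 2 electrons, so n(e⁻) = 2 × 10.12 = 20.24 mol.
Q = n(e⁻)·F = 20.24 × 96485 = 1953000 C.
t = Q/I = 1953000 / 10.90 A = 179100 s = 49.8 h.

49.8 h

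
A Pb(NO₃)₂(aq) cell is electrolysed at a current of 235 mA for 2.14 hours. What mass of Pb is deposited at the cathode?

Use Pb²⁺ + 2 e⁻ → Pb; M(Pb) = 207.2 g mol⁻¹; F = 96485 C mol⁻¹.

Q = I·t = 0.2350 A × 7704.0 s = 1810 C.
n(e⁻) = Q/F = 1810 / 96485 = 0.01876 mol.
Pb²⁺ + 2 e⁻ → Pb, so n(Pb) = n(e⁻)/2 = 0.009382 mol.
m = n·M = 0.009382 × 207.2 = 1.94 g.

1.94 g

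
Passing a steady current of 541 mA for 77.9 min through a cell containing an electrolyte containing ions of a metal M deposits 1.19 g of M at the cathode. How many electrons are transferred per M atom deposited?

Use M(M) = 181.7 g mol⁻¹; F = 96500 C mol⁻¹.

4

Q = I·t = 0.5410 A × 4674.0 s = 2529 C, so n(e⁻) = 2529/96500 = 0.02620 mol.
n(M) deposited = 1.19 / 181.7 = 0.006549 mol.
Electrons per atom = n(e⁻)/n(M) = 0.02620 / 0.006549 = 4.00 ≈ 4, so the ion is M⁴⁺.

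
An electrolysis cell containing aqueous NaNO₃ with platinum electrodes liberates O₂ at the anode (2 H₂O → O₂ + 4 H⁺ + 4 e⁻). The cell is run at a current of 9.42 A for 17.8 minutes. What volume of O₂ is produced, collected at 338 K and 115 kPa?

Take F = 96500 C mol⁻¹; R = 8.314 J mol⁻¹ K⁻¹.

Q = I·t = 9.420 A × 1068.0 s = 10060 C.
n(e⁻) = Q/F = 10060 / 96500 = 0.1043 mol.
4 electrons are transferred per O₂ molecule, so n(O₂) = 0.1043 / 4 = 0.02606 mol.
V = nRT/P = (0.02606 × 8.314 × 338) / (115 × 10³ Pa) = 6.37 × 10⁻⁴ m³ = 0.637 L.

0.637 L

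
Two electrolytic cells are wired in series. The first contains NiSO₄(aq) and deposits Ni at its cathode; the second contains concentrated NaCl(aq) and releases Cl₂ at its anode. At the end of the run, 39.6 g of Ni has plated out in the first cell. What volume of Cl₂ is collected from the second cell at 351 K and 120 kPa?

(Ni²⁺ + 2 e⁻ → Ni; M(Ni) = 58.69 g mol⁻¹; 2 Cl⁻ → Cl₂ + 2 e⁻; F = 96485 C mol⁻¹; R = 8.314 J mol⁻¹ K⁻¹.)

n(Ni) = 39.6 / 58.69 = 0.6747 mol, so n(e⁻) = 2 × 0.6747 = 1.349 mol.
The cells are in series, so the same 1.349 mol of electrons passes through the second cell.
2 Cl⁻ → Cl₂ + 2 e⁻ — 2 mol e⁻ per mol Cl₂, so n(Cl₂) = 1.349/2 = 0.6747 mol.
V = nRT/P = (0.6747 × 8.314 × 351) / (120 × 10³) = 0.0164 m³ = 16.4 L.

16.4 L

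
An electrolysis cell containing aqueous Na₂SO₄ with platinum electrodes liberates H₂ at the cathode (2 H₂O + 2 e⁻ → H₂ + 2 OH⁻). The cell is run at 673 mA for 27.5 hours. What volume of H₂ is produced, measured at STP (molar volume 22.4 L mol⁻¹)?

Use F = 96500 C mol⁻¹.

Q = I·t = 0.6730 A × 99000 s = 66630 C.
n(e⁻) = Q/F = 66630 / 96500 = 0.6904 mol.
2 electrons are transferred per H₂ molecule, so n(H₂) = 0.6904 / 2 = 0.3452 mol.
V = n × V_m = 0.3452 × 22.4 = 7.73 L.

7.73 L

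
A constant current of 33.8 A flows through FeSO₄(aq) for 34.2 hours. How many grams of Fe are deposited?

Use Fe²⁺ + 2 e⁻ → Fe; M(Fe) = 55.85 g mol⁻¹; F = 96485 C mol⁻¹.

1200 g

Q = I·t = 33.80 A × 123120 s = 4161000 C.
n(e⁻) = Q/F = 4161000 / 96485 = 43.13 mol.
Fe²⁺ + 2 e⁻ → Fe, so n(Fe) = n(e⁻)/2 = 21.57 mol.
m = n·M = 21.57 × 55.85 = 1200 g.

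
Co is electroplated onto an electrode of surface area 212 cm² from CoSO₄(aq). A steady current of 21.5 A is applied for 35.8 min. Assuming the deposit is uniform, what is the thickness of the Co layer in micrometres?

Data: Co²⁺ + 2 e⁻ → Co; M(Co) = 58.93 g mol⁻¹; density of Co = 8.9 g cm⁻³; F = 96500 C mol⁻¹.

74.7 μm

Q = I·t = 21.50 × 2148.0 = 46180 C; n(e⁻) = 0.4786 mol.
n(Co) = n(e⁻)/2 = 0.2393 mol, so m = 0.2393 × 58.93 = 14.10 g.
Volume = m/ρ = 14.10 / 8.9 = 1.584 cm³.
Thickness = V/A = 1.584 / 212 = 0.00747 cm = 74.7 μm.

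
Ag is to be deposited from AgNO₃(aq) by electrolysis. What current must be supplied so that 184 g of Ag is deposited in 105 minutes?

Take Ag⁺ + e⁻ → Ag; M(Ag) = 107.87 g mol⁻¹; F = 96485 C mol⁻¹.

26.1 A

n(Ag) = 184 / 107.87 = 1.706 mol.
n(e⁻) = 1 × 1.706 = 1.706 mol.
Q = n(e⁻)·F = 1.706 × 96485 = 164600 C.
I = Q/t = 164600 / 6300.0 s = 26.1 A.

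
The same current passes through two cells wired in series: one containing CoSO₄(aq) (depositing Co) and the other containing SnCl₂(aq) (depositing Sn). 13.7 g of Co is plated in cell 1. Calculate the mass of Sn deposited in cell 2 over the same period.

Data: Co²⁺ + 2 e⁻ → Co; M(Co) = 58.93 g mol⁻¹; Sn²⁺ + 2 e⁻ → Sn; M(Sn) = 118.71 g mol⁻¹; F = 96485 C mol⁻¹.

n(Co) = 13.7 / 58.93 = 0.2325 mol.
Since Co²⁺ + 2 e⁻ → Co, n(e⁻) passed = 2 × 0.2325 = 0.4650 mol.
Cells in series carry the same charge, so the same 0.4650 mol of electrons passes through cell 2.
Sn²⁺ + 2 e⁻ → Sn, so n(Sn) = 0.4650 / 2 = 0.2325 mol.
m(Sn) = 0.2325 × 118.71 = 27.6 g.

27.6 g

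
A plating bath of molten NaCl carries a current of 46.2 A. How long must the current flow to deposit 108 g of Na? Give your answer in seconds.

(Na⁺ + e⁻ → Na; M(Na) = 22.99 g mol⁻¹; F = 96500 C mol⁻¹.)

9810 s

n(Na) = m/M = 108 / 22.99 = 4.698 mol.
Each Na atom requires 1 electron, so n(e⁻) = 1 × 4.698 = 4.698 mol.
Q = n(e⁻)·F = 4.698 × 96500 = 453300 C.
t = Q/I = 453300 / 46.20 A = 9812 s.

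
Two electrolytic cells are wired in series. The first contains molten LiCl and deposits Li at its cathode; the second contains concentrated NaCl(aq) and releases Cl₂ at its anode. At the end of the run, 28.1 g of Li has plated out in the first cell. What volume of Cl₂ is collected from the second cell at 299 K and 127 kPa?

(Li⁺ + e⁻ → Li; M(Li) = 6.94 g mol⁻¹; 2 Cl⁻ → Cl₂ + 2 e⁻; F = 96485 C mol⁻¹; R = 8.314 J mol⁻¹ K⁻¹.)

n(Li) = 28.1 / 6.94 = 4.049 mol, so n(e⁻) = 1 × 4.049 = 4.049 mol.
The cells are in series, so the same 4.049 mol of electrons passes through the second cell.
2 Cl⁻ → Cl₂ + 2 e⁻ — 2 mol e⁻ per mol Cl₂, so n(Cl₂) = 4.049/2 = 2.024 mol.
V = nRT/P = (2.024 × 8.314 × 299) / (127 × 10³) = 0.0396 m³ = 39.6 L.

39.6 L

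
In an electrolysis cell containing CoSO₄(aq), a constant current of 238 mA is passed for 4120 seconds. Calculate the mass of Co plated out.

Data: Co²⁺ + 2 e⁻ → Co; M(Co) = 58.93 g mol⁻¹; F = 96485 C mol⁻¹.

0.299 g

Q = I·t = 0.2380 A × 4120.0 s = 980.6 C.
n(e⁻) = Q/F = 980.6 / 96485 = 0.01016 mol.
Co²⁺ + 2 e⁻ → Co, so n(Co) = n(e⁻)/2 = 0.005081 mol.
m = n·M = 0.005081 × 58.93 = 0.299 g.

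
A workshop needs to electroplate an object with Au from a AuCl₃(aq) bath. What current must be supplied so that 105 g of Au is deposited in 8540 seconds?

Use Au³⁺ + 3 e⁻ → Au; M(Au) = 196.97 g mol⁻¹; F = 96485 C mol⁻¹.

18.1 A

n(Au) = 105 / 196.97 = 0.5331 mol.
n(e⁻) = 3 × 0.5331 = 1.599 mol.
Q = n(e⁻)·F = 1.599 × 96485 = 154300 C.
I = Q/t = 154300 / 8540.0 s = 18.1 A.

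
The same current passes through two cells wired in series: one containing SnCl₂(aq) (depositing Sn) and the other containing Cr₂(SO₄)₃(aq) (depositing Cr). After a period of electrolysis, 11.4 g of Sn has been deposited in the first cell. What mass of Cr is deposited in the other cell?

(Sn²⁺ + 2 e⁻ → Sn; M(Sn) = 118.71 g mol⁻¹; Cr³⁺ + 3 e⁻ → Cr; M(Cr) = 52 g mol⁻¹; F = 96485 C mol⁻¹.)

n(Sn) = 11.4 / 118.71 = 0.09603 mol.
Since Sn²⁺ + 2 e⁻ → Sn, n(e⁻) passed = 2 × 0.09603 = 0.1921 mol.
Cells in series carry the same charge, so the same 0.1921 mol of electrons passes through cell 2.
Cr³⁺ + 3 e⁻ → Cr, so n(Cr) = 0.1921 / 3 = 0.06402 mol.
m(Cr) = 0.06402 × 52 = 3.33 g.

3.33 g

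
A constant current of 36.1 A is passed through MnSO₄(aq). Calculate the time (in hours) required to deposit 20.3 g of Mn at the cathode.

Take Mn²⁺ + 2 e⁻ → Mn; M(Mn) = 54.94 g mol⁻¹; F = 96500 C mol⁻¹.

n(Mn) = m/M = 20.3 / 54.94 = 0.3695 mol.
Each Mn atom requires 2 electrons, so n(e⁻) = 2 × 0.3695 = 0.7390 mol.
Q = n(e⁻)·F = 0.7390 × 96500 = 71310 C.
t = Q/I = 71310 / 36.10 A = 1975 s = 0.549 h.

0.549 h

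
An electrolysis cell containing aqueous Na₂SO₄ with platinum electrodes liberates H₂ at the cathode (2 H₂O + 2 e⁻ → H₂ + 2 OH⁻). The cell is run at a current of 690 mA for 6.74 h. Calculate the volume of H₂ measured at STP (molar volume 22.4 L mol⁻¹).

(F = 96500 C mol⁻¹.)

1.94 L

Q = I·t = 0.6900 A × 24264 s = 16740 C.
n(e⁻) = Q/F = 16740 / 96500 = 0.1735 mol.
2 electrons are transferred per H₂ molecule, so n(H₂) = 0.1735 / 2 = 0.08675 mol.
V = n × V_m = 0.08675 × 22.4 = 1.94 L.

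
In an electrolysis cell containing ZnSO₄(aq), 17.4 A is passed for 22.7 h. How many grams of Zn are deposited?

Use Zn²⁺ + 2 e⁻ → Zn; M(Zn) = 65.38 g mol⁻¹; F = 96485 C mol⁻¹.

Q = I·t = 17.40 A × 81720 s = 1422000 C.
n(e⁻) = Q/F = 1422000 / 96485 = 14.74 mol.
Zn²⁺ + 2 e⁻ → Zn, so n(Zn) = n(e⁻)/2 = 7.369 mol.
m = n·M = 7.369 × 65.38 = 482 g.

482 g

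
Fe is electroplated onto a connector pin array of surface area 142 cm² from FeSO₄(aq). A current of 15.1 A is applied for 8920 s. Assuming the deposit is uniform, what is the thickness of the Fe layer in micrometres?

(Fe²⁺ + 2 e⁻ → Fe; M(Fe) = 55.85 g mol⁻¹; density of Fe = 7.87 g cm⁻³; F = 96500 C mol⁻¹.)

Q = I·t = 15.10 × 8920.0 = 134700 C; n(e⁻) = 1.396 mol.
n(Fe) = n(e⁻)/2 = 0.6979 mol, so m = 0.6979 × 55.85 = 38.98 g.
Volume = m/ρ = 38.98 / 7.87 = 4.953 cm³.
Thickness = V/A = 4.953 / 142 = 0.0349 cm = 349 μm.

349 μm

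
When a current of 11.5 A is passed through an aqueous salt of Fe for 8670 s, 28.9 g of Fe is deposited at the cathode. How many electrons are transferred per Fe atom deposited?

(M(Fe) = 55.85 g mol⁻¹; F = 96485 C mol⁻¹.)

2

Q = I·t = 11.50 A × 8670.0 s = 99700 C, so n(e⁻) = 99700/96485 = 1.033 mol.
n(Fe) deposited = 28.9 / 55.85 = 0.5175 mol.
Electrons per atom = n(e⁻)/n(Fe) = 1.033 / 0.5175 = 2.00 ≈ 2, so the ion is Fe²⁺.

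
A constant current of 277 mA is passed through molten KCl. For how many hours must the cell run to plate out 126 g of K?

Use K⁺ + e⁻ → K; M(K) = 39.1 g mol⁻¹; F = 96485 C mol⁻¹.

312 h

n(K) = m/M = 126 / 39.1 = 3.223 mol.
Each K atom requires 1 electron, so n(e⁻) = 1 × 3.223 = 3.223 mol.
Q = n(e⁻)·F = 3.223 × 96485 = 310900 C.
t = Q/I = 310900 / 0.2770 A = 1122000 s = 312 h.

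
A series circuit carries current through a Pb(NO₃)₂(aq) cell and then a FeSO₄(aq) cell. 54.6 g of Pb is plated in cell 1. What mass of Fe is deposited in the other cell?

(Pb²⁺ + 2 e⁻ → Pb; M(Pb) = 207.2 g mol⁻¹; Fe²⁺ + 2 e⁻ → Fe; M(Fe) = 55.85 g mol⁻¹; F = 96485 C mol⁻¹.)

14.7 g

n(Pb) = 54.6 / 207.2 = 0.2635 mol.
Since Pb²⁺ + 2 e⁻ → Pb, n(e⁻) passed = 2 × 0.2635 = 0.5270 mol.
Cells in series carry the same charge, so the same 0.5270 mol of electrons passes through cell 2.
Fe²⁺ + 2 e⁻ → Fe, so n(Fe) = 0.5270 / 2 = 0.2635 mol.
m(Fe) = 0.2635 × 55.85 = 14.7 g.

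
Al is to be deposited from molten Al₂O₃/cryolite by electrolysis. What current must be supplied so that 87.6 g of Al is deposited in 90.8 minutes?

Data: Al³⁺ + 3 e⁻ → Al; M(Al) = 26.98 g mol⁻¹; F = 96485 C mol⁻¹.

173 A

n(Al) = 87.6 / 26.98 = 3.247 mol.
n(e⁻) = 3 × 3.247 = 9.741 mol.
Q = n(e⁻)·F = 9.741 × 96485 = 939800 C.
I = Q/t = 939800 / 5448.0 s = 173 A.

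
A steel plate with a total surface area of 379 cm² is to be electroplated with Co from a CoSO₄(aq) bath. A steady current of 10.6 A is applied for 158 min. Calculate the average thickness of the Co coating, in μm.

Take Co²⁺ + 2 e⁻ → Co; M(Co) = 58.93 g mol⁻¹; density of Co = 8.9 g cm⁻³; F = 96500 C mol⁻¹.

Q = I·t = 10.60 × 9480.0 = 100500 C; n(e⁻) = 1.041 mol.
n(Co) = n(e⁻)/2 = 0.5207 mol, so m = 0.5207 × 58.93 = 30.68 g.
Volume = m/ρ = 30.68 / 8.9 = 3.447 cm³.
Thickness = V/A = 3.447 / 379 = 0.00910 cm = 91.0 μm.

91.0 μm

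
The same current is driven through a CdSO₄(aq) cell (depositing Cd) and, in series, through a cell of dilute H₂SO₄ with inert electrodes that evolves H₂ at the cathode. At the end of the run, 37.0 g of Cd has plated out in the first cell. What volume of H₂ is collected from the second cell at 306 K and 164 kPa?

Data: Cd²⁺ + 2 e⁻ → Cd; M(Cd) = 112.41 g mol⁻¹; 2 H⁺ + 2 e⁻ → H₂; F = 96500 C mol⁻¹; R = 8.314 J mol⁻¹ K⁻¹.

n(Cd) = 37.0 / 112.41 = 0.3292 mol, so n(e⁻) = 2 × 0.3292 = 0.6583 mol.
The cells are in series, so the same 0.6583 mol of electrons passes through the second cell.
2 H⁺ + 2 e⁻ → H₂ — 2 mol e⁻ per mol H₂, so n(H₂) = 0.6583/2 = 0.3292 mol.
V = nRT/P = (0.3292 × 8.314 × 306) / (164 × 10³) = 0.00511 m³ = 5.11 L.

5.11 L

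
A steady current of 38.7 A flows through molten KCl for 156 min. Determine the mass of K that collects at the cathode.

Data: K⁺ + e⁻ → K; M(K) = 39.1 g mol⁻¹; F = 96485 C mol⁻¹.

147 g

Q = I·t = 38.70 A × 9360.0 s = 362200 C.
n(e⁻) = Q/F = 362200 / 96485 = 3.754 mol.
K⁺ + e⁻ → K, so n(K) = n(e⁻)/1 = 3.754 mol.
m = n·M = 3.754 × 39.1 = 147 g.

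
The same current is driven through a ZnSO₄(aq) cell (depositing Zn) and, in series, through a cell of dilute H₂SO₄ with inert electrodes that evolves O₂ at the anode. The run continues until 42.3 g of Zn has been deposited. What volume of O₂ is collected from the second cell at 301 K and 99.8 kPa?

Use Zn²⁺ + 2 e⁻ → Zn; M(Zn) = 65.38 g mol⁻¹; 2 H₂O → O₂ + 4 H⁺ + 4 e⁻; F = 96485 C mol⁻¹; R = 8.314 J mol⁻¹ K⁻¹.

n(Zn) = 42.3 / 65.38 = 0.6470 mol, so n(e⁻) = 2 × 0.6470 = 1.294 mol.
The cells are in series, so the same 1.294 mol of electrons passes through the second cell.
2 H₂O → O₂ + 4 H⁺ + 4 e⁻ — 4 mol e⁻ per mol O₂, so n(O₂) = 1.294/4 = 0.3235 mol.
V = nRT/P = (0.3235 × 8.314 × 301) / (99.8 × 10³) = 0.00811 m³ = 8.11 L.

8.11 L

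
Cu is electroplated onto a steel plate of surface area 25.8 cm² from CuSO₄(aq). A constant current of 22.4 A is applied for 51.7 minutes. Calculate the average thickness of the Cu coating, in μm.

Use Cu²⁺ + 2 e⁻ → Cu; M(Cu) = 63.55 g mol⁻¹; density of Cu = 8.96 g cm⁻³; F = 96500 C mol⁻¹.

990 μm

Q = I·t = 22.40 × 3102.0 = 69480 C; n(e⁻) = 0.7200 mol.
n(Cu) = n(e⁻)/2 = 0.3600 mol, so m = 0.3600 × 63.55 = 22.88 g.
Volume = m/ρ = 22.88 / 8.96 = 2.554 cm³.
Thickness = V/A = 2.554 / 25.8 = 0.0990 cm = 990 μm.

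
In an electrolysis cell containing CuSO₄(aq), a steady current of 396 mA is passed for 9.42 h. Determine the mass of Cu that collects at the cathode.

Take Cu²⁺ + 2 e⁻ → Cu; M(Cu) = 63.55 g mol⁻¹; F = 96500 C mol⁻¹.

4.42 g

Q = I·t = 0.3960 A × 33912 s = 13430 C.
n(e⁻) = Q/F = 13430 / 96500 = 0.1392 mol.
Cu²⁺ + 2 e⁻ → Cu, so n(Cu) = n(e⁻)/2 = 0.06958 mol.
m = n·M = 0.06958 × 63.55 = 4.42 g.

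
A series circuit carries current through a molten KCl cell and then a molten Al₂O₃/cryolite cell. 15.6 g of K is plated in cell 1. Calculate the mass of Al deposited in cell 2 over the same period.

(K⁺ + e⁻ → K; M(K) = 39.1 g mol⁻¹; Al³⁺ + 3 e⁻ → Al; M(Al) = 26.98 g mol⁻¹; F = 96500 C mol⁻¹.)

n(K) = 15.6 / 39.1 = 0.3990 mol.
Since K⁺ + e⁻ → K, n(e⁻) passed = 1 × 0.3990 = 0.3990 mol.
Cells in series carry the same charge, so the same 0.3990 mol of electrons passes through cell 2.
Al³⁺ + 3 e⁻ → Al, so n(Al) = 0.3990 / 3 = 0.1330 mol.
m(Al) = 0.1330 × 26.98 = 3.59 g.

3.59 g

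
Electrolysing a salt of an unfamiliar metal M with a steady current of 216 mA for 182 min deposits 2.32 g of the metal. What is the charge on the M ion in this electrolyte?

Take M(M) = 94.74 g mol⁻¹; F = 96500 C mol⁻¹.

+1

Q = I·t = 0.2160 A × 10920 s = 2359 C, so n(e⁻) = 2359/96500 = 0.02444 mol.
n(M) deposited = 2.32 / 94.74 = 0.02449 mol.
Electrons per atom = n(e⁻)/n(M) = 0.02444 / 0.02449 = 0.998 ≈ 1, so the ion is M⁺.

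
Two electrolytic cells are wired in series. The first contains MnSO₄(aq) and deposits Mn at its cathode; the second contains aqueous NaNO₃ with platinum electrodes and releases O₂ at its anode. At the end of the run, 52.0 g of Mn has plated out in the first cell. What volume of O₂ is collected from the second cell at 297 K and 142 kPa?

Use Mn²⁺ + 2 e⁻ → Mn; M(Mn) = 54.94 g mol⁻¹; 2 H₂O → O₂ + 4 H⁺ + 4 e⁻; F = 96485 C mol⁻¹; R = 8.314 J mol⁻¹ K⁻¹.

8.23 L

n(Mn) = 52.0 / 54.94 = 0.9465 mol, so n(e⁻) = 2 × 0.9465 = 1.893 mol.
The cells are in series, so the same 1.893 mol of electrons passes through the second cell.
2 H₂O → O₂ + 4 H⁺ + 4 e⁻ — 4 mol e⁻ per mol O₂, so n(O₂) = 1.893/4 = 0.4732 mol.
V = nRT/P = (0.4732 × 8.314 × 297) / (142 × 10³) = 0.00823 m³ = 8.23 L.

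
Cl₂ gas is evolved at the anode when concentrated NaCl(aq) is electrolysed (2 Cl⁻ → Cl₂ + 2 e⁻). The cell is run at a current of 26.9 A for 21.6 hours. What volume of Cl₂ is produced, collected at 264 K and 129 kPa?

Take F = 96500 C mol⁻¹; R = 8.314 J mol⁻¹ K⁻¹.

Q = I·t = 26.90 A × 77760 s = 2092000 C.
n(e⁻) = Q/F = 2092000 / 96500 = 21.68 mol.
2 electrons are transferred per Cl₂ molecule, so n(Cl₂) = 21.68 / 2 = 10.84 mol.
V = nRT/P = (10.84 × 8.314 × 264) / (129 × 10³ Pa) = 0.184 m³ = 184 L.

184 L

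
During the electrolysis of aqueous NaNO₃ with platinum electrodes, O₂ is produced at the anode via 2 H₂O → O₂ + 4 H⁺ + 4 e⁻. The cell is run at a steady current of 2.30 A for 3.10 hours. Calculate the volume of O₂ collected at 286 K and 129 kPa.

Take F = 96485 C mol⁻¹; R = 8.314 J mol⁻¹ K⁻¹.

1.23 L

Q = I·t = 2.300 A × 11160 s = 25670 C.
n(e⁻) = Q/F = 25670 / 96485 = 0.2660 mol.
4 electrons are transferred per O₂ molecule, so n(O₂) = 0.2660 / 4 = 0.06651 mol.
V = nRT/P = (0.06651 × 8.314 × 286) / (129 × 10³ Pa) = 0.00123 m³ = 1.23 L.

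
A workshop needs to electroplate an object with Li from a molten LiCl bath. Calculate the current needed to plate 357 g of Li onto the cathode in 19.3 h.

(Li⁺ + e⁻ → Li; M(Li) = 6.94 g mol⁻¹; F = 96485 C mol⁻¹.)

n(Li) = 357 / 6.94 = 51.44 mol.
n(e⁻) = 1 × 51.44 = 51.44 mol.
Q = n(e⁻)·F = 51.44 × 96485 = 4963000 C.
I = Q/t = 4963000 / 69480 s = 71.4 A.

71.4 A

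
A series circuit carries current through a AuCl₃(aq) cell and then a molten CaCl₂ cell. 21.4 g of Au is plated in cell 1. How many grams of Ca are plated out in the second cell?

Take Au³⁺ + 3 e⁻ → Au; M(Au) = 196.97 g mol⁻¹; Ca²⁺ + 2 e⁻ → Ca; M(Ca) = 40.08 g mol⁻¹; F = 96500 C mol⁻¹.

n(Au) = 21.4 / 196.97 = 0.1086 mol.
Since Au³⁺ + 3 e⁻ → Au, n(e⁻) passed = 3 × 0.1086 = 0.3259 mol.
Cells in series carry the same charge, so the same 0.3259 mol of electrons passes through cell 2.
Ca²⁺ + 2 e⁻ → Ca, so n(Ca) = 0.3259 / 2 = 0.1630 mol.
m(Ca) = 0.1630 × 40.08 = 6.53 g.

6.53 g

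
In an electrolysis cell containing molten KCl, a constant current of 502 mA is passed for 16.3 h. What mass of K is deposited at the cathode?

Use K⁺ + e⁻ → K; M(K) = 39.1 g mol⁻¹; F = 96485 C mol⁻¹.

11.9 g

Q = I·t = 0.5020 A × 58680 s = 29460 C.
n(e⁻) = Q/F = 29460 / 96485 = 0.3053 mol.
K⁺ + e⁻ → K, so n(K) = n(e⁻)/1 = 0.3053 mol.
m = n·M = 0.3053 × 39.1 = 11.9 g.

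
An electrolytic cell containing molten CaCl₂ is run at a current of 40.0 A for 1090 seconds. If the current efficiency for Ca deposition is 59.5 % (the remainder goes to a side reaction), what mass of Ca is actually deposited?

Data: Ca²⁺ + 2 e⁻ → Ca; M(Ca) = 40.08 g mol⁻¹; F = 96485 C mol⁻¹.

5.39 g

Q = I·t = 40.00 × 1090.0 = 43600 C.
n(e⁻) = 43600/96485 = 0.4519 mol; theoretically n(Ca) = 0.4519/2 = 0.2259 mol, m_theo = 9.056 g.
At 59.5 % efficiency, m_actual = 0.595 × 9.056 = 5.39 g.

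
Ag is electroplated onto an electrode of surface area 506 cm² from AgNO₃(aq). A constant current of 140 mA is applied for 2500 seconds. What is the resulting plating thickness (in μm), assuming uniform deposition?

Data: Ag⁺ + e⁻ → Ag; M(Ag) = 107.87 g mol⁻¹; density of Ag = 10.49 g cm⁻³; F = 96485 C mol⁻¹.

0.737 μm

Q = I·t = 0.1400 × 2500.0 = 350.0 C; n(e⁻) = 0.003628 mol.
n(Ag) = n(e⁻)/1 = 0.003628 mol, so m = 0.003628 × 107.87 = 0.3913 g.
Volume = m/ρ = 0.3913 / 10.49 = 0.03730 cm³.
Thickness = V/A = 0.03730 / 506 = 7.37 × 10⁻⁵ cm = 0.737 μm.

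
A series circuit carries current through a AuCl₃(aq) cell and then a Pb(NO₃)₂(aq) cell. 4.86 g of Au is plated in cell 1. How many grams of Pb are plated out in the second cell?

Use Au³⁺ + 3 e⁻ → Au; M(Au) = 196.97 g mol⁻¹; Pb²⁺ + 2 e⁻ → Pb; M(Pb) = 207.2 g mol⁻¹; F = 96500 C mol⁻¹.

7.67 g

n(Au) = 4.86 / 196.97 = 0.02467 mol.
Since Au³⁺ + 3 e⁻ → Au, n(e⁻) passed = 3 × 0.02467 = 0.07402 mol.
Cells in series carry the same charge, so the same 0.07402 mol of electrons passes through cell 2.
Pb²⁺ + 2 e⁻ → Pb, so n(Pb) = 0.07402 / 2 = 0.03701 mol.
m(Pb) = 0.03701 × 207.2 = 7.67 g.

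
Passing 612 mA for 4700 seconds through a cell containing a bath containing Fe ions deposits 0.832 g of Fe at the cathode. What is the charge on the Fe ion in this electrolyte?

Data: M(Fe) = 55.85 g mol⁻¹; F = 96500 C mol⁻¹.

+2

Q = I·t = 0.6120 A × 4700.0 s = 2876 C, so n(e⁻) = 2876/96500 = 0.02981 mol.
n(Fe) deposited = 0.832 / 55.85 = 0.01490 mol.
Electrons per atom = n(e⁻)/n(Fe) = 0.02981 / 0.01490 = 2.00 ≈ 2, so the ion is Fe²⁺.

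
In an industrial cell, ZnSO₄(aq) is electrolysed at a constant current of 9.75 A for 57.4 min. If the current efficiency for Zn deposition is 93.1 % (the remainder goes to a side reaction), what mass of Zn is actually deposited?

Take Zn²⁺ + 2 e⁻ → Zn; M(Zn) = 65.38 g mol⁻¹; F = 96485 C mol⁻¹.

10.6 g

Q = I·t = 9.750 × 3444.0 = 33580 C.
n(e⁻) = 33580/96485 = 0.3480 mol; theoretically n(Zn) = 0.3480/2 = 0.1740 mol, m_theo = 11.38 g.
At 93.1 % efficiency, m_actual = 0.931 × 11.38 = 10.6 g.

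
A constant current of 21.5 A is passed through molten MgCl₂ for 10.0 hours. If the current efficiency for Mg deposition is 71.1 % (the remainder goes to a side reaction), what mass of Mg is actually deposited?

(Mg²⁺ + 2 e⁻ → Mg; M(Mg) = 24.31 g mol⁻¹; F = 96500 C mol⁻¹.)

69.3 g

Q = I·t = 21.50 × 36000 = 774000 C.
n(e⁻) = 774000/96500 = 8.021 mol; theoretically n(Mg) = 8.021/2 = 4.010 mol, m_theo = 97.49 g.
At 71.1 % efficiency, m_actual = 0.711 × 97.49 = 69.3 g.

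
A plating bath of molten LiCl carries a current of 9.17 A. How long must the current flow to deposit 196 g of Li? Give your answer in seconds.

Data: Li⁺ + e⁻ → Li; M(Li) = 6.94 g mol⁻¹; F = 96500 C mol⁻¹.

2.97 × 10⁵ s

n(Li) = m/M = 196 / 6.94 = 28.24 mol.
Each Li atom requires 1 electron, so n(e⁻) = 1 × 28.24 = 28.24 mol.
Q = n(e⁻)·F = 28.24 × 96500 = 2725000 C.
t = Q/I = 2725000 / 9.170 A = 297200 s.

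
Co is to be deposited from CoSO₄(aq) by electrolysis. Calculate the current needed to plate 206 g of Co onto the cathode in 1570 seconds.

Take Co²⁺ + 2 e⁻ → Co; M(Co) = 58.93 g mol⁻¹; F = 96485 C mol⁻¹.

430 A

n(Co) = 206 / 58.93 = 3.496 mol.
n(e⁻) = 2 × 3.496 = 6.991 mol.
Q = n(e⁻)·F = 6.991 × 96485 = 674600 C.
I = Q/t = 674600 / 1570.0 s = 430 A.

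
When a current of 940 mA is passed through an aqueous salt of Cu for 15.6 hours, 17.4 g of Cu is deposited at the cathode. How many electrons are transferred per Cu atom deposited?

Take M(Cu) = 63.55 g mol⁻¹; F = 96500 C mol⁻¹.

2

Q = I·t = 0.9400 A × 56160 s = 52790 C, so n(e⁻) = 52790/96500 = 0.5471 mol.
n(Cu) deposited = 17.4 / 63.55 = 0.2738 mol.
Electrons per atom = n(e⁻)/n(Cu) = 0.5471 / 0.2738 = 2.00 ≈ 2, so the ion is Cu²⁺.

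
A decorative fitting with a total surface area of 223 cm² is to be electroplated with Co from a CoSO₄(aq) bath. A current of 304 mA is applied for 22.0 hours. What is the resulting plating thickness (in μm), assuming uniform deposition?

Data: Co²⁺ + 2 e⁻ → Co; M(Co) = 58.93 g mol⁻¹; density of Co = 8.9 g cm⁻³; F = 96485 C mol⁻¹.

37.0 μm

Q = I·t = 0.3040 × 79200 = 24080 C; n(e⁻) = 0.2495 mol.
n(Co) = n(e⁻)/2 = 0.1248 mol, so m = 0.1248 × 58.93 = 7.353 g.
Volume = m/ρ = 7.353 / 8.9 = 0.8261 cm³.
Thickness = V/A = 0.8261 / 223 = 0.00370 cm = 37.0 μm.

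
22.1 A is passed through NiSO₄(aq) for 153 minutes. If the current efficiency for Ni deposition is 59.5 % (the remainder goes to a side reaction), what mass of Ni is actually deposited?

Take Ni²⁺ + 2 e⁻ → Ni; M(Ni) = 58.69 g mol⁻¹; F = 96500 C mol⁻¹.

Q = I·t = 22.10 × 9180.0 = 202900 C.
n(e⁻) = 202900/96500 = 2.102 mol; theoretically n(Ni) = 2.102/2 = 1.051 mol, m_theo = 61.69 g.
At 59.5 % efficiency, m_actual = 0.595 × 61.69 = 36.7 g.

36.7 g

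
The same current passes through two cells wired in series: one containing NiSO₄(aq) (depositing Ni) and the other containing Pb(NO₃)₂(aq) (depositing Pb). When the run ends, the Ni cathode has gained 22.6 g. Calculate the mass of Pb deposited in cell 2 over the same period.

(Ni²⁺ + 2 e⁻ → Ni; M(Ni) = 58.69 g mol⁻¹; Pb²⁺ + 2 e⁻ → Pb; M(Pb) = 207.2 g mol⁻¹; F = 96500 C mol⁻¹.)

79.8 g

n(Ni) = 22.6 / 58.69 = 0.3851 mol.
Since Ni²⁺ + 2 e⁻ → Ni, n(e⁻) passed = 2 × 0.3851 = 0.7701 mol.
Cells in series carry the same charge, so the same 0.7701 mol of electrons passes through cell 2.
Pb²⁺ + 2 e⁻ → Pb, so n(Pb) = 0.7701 / 2 = 0.3851 mol.
m(Pb) = 0.3851 × 207.2 = 79.8 g.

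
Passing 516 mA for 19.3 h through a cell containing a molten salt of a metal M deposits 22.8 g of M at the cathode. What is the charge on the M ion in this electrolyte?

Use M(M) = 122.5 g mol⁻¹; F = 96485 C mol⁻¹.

Q = I·t = 0.5160 A × 69480 s = 35850 C, so n(e⁻) = 35850/96485 = 0.3716 mol.
n(M) deposited = 22.8 / 122.5 = 0.1861 mol.
Electrons per atom = n(e⁻)/n(M) = 0.3716 / 0.1861 = 2.00 ≈ 2, so the ion is M²⁺.

+2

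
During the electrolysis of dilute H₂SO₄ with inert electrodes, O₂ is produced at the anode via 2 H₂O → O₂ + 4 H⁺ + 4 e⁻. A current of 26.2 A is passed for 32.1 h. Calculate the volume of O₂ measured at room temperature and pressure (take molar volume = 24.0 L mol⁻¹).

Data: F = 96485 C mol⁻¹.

188 L

Q = I·t = 26.20 A × 115560 s = 3028000 C.
n(e⁻) = Q/F = 3028000 / 96485 = 31.38 mol.
4 electrons are transferred per O₂ molecule, so n(O₂) = 31.38 / 4 = 7.845 mol.
V = n × V_m = 7.845 × 24.0 = 188 L.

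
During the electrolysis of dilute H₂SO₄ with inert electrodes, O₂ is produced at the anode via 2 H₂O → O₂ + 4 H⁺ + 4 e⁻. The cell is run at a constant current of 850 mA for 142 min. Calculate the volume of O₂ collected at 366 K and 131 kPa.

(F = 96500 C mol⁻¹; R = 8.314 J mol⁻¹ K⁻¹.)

0.436 L

Q = I·t = 0.8500 A × 8520.0 s = 7242 C.
n(e⁻) = Q/F = 7242 / 96500 = 0.07505 mol.
4 electrons are transferred per O₂ molecule, so n(O₂) = 0.07505 / 4 = 0.01876 mol.
V = nRT/P = (0.01876 × 8.314 × 366) / (131 × 10³ Pa) = 4.36 × 10⁻⁴ m³ = 0.436 L.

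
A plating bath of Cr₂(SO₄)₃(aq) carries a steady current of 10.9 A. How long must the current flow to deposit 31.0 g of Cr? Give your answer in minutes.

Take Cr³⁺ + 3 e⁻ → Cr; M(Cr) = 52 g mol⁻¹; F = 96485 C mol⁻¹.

n(Cr) = m/M = 31.0 / 52 = 0.5962 mol.
Each Cr atom requires 3 electrons, so n(e⁻) = 3 × 0.5962 = 1.788 mol.
Q = n(e⁻)·F = 1.788 × 96485 = 172600 C.
t = Q/I = 172600 / 10.90 A = 15830 s = 264 min.

264 min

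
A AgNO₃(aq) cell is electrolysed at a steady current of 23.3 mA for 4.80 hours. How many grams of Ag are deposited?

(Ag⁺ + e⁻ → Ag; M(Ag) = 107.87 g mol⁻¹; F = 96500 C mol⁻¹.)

Q = I·t = 0.02330 A × 17280 s = 402.6 C.
n(e⁻) = Q/F = 402.6 / 96500 = 0.004172 mol.
Ag⁺ + e⁻ → Ag, so n(Ag) = n(e⁻)/1 = 0.004172 mol.
m = n·M = 0.004172 × 107.87 = 0.450 g.

0.450 g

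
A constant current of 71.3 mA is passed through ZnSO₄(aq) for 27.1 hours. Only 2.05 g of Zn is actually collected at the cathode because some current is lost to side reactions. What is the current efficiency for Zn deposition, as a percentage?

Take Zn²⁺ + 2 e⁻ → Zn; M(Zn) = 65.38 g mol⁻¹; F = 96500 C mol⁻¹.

Q = I·t = 0.07130 × 97560 = 6956 C; n(e⁻) = 6956/96500 = 0.07208 mol.
Theoretical n(Zn) = n(e⁻)/2 = 0.03604 mol, i.e. m_theo = 0.03604 × 65.38 = 2.356 g.
Efficiency = m_actual / m_theo = 2.05 / 2.356 = 87.0 %.

87.0 %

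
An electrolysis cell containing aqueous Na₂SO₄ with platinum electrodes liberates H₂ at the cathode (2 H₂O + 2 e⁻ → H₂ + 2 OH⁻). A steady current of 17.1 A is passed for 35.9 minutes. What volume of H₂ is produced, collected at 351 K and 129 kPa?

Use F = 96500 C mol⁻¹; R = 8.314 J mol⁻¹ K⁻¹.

4.32 L

Q = I·t = 17.10 A × 2154.0 s = 36830 C.
n(e⁻) = Q/F = 36830 / 96500 = 0.3817 mol.
2 electrons are transferred per H₂ molecule, so n(H₂) = 0.3817 / 2 = 0.1908 mol.
V = nRT/P = (0.1908 × 8.314 × 351) / (129 × 10³ Pa) = 0.00432 m³ = 4.32 L.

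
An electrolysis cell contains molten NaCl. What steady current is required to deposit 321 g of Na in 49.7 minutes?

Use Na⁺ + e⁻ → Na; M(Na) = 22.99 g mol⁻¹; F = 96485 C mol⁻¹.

452 A

n(Na) = 321 / 22.99 = 13.96 mol.
n(e⁻) = 1 × 13.96 = 13.96 mol.
Q = n(e⁻)·F = 13.96 × 96485 = 1347000 C.
I = Q/t = 1347000 / 2982.0 s = 452 A.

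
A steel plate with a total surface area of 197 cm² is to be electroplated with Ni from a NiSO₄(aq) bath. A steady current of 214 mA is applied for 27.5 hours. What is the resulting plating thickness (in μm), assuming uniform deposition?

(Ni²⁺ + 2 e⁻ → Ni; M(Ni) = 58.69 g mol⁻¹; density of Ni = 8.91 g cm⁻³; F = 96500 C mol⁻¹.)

Q = I·t = 0.2140 × 99000 = 21190 C; n(e⁻) = 0.2195 mol.
n(Ni) = n(e⁻)/2 = 0.1098 mol, so m = 0.1098 × 58.69 = 6.443 g.
Volume = m/ρ = 6.443 / 8.91 = 0.7231 cm³.
Thickness = V/A = 0.7231 / 197 = 0.00367 cm = 36.7 μm.

36.7 μm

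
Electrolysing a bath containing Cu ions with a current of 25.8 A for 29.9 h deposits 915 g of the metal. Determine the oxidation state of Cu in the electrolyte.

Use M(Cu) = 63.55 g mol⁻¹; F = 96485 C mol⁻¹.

Q = I·t = 25.80 A × 107640 s = 2777000 C, so n(e⁻) = 2777000/96485 = 28.78 mol.
n(Cu) deposited = 915 / 63.55 = 14.40 mol.
Electrons per atom = n(e⁻)/n(Cu) = 28.78 / 14.40 = 2.00 ≈ 2, so the ion is Cu²⁺.

+2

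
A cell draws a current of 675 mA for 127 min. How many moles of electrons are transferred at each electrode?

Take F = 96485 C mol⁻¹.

Q = I·t = 0.6750 A × 7620.0 s = 5144 C.
n(e⁻) = Q/F = 5144 / 96485 = 0.0533 mol.

0.0533 mol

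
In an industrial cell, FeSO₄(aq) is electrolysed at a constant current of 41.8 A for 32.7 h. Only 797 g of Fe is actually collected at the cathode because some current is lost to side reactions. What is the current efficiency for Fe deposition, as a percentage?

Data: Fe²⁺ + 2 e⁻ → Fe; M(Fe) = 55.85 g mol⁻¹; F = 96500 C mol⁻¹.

Q = I·t = 41.80 × 117720 = 4921000 C; n(e⁻) = 4921000/96500 = 50.99 mol.
Theoretical n(Fe) = n(e⁻)/2 = 25.50 mol, i.e. m_theo = 25.50 × 55.85 = 1424 g.
Efficiency = m_actual / m_theo = 797 / 1424 = 56.0 %.

56.0 %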